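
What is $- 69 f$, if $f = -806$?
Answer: $55614$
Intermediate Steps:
$- 69 f = \left(-69\right) \left(-806\right) = 55614$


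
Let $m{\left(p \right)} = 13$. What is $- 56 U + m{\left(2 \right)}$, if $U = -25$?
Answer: $1413$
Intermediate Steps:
$- 56 U + m{\left(2 \right)} = \left(-56\right) \left(-25\right) + 13 = 1400 + 13 = 1413$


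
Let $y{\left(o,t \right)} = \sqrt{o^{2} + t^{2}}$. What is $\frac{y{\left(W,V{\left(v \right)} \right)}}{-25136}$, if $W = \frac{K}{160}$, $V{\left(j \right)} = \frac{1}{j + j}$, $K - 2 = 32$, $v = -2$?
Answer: $- \frac{\sqrt{689}}{2010880} \approx -1.3053 \cdot 10^{-5}$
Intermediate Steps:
$K = 34$ ($K = 2 + 32 = 34$)
$V{\left(j \right)} = \frac{1}{2 j}$
$W = \frac{17}{80}$ ($W = \frac{34}{160} = 34 \cdot \frac{1}{160} = \frac{17}{80} \approx 0.2125$)
$\frac{y{\left(W,V{\left(v \right)} \right)}}{-25136} = \frac{\sqrt{\left(\frac{17}{80}\right)^{2} + \left(\frac{1}{2 \left(-2\right)}\right)^{2}}}{-25136} = \sqrt{\frac{289}{6400} + \left(\frac{1}{2} \left(- \frac{1}{2}\right)\right)^{2}} \left(- \frac{1}{25136}\right) = \sqrt{\frac{289}{6400} + \left(- \frac{1}{4}\right)^{2}} \left(- \frac{1}{25136}\right) = \sqrt{\frac{289}{6400} + \frac{1}{16}} \left(- \frac{1}{25136}\right) = \sqrt{\frac{689}{6400}} \left(- \frac{1}{25136}\right) = \frac{\sqrt{689}}{80} \left(- \frac{1}{25136}\right) = - \frac{\sqrt{689}}{2010880}$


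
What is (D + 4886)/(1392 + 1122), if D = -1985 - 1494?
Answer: 469/838 ≈ 0.55967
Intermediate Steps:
D = -3479
(D + 4886)/(1392 + 1122) = (-3479 + 4886)/(1392 + 1122) = 1407/2514 = 1407*(1/2514) = 469/838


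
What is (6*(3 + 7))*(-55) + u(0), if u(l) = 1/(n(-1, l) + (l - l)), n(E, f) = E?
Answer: -3301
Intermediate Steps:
u(l) = -1 (u(l) = 1/(-1 + (l - l)) = 1/(-1 + 0) = 1/(-1) = -1)
(6*(3 + 7))*(-55) + u(0) = (6*(3 + 7))*(-55) - 1 = (6*10)*(-55) - 1 = 60*(-55) - 1 = -3300 - 1 = -3301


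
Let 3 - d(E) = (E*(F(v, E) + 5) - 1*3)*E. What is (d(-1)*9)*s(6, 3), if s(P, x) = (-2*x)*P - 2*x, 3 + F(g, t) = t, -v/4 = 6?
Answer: 378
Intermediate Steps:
v = -24 (v = -4*6 = -24)
F(g, t) = -3 + t
s(P, x) = -2*x - 2*P*x (s(P, x) = -2*P*x - 2*x = -2*x - 2*P*x)
d(E) = 3 - E*(-3 + E*(2 + E)) (d(E) = 3 - (E*((-3 + E) + 5) - 1*3)*E = 3 - (E*(2 + E) - 3)*E = 3 - (-3 + E*(2 + E))*E = 3 - E*(-3 + E*(2 + E)))
(d(-1)*9)*s(6, 3) = ((3 - 1*(-1)³ - 2*(-1)² + 3*(-1))*9)*(-2*3*(1 + 6)) = ((3 - 1*(-1) - 2*1 - 3)*9)*(-2*3*7) = ((3 + 1 - 2 - 3)*9)*(-42) = -1*9*(-42) = -9*(-42) = 378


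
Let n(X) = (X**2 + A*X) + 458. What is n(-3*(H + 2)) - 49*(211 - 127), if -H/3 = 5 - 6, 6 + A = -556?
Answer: 4997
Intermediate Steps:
A = -562 (A = -6 - 556 = -562)
H = 3 (H = -3*(5 - 6) = -3*(-1) = 3)
n(X) = 458 + X**2 - 562*X (n(X) = (X**2 - 562*X) + 458 = 458 + X**2 - 562*X)
n(-3*(H + 2)) - 49*(211 - 127) = (458 + (-3*(3 + 2))**2 - (-1686)*(3 + 2)) - 49*(211 - 127) = (458 + (-3*5)**2 - (-1686)*5) - 49*84 = (458 + (-15)**2 - 562*(-15)) - 1*4116 = (458 + 225 + 8430) - 4116 = 9113 - 4116 = 4997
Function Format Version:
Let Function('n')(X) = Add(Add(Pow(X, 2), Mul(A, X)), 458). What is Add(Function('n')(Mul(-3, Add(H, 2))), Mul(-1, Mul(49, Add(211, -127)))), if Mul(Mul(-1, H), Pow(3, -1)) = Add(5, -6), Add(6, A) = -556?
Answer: 4997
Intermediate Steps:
A = -562 (A = Add(-6, -556) = -562)
H = 3 (H = Mul(-3, Add(5, -6)) = Mul(-3, -1) = 3)
Function('n')(X) = Add(458, Pow(X, 2), Mul(-562, X)) (Function('n')(X) = Add(Add(Pow(X, 2), Mul(-562, X)), 458) = Add(458, Pow(X, 2), Mul(-562, X)))
Add(Function('n')(Mul(-3, Add(H, 2))), Mul(-1, Mul(49, Add(211, -127)))) = Add(Add(458, Pow(Mul(-3, Add(3, 2)), 2), Mul(-562, Mul(-3, Add(3, 2)))), Mul(-1, Mul(49, Add(211, -127)))) = Add(Add(458, Pow(Mul(-3, 5), 2), Mul(-562, Mul(-3, 5))), Mul(-1, Mul(49, 84))) = Add(Add(458, Pow(-15, 2), Mul(-562, -15)), Mul(-1, 4116)) = Add(Add(458, 225, 8430), -4116) = Add(9113, -4116) = 4997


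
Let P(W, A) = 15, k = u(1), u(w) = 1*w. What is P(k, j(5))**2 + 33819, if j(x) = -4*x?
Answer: 34044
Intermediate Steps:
u(w) = w
k = 1
P(k, j(5))**2 + 33819 = 15**2 + 33819 = 225 + 33819 = 34044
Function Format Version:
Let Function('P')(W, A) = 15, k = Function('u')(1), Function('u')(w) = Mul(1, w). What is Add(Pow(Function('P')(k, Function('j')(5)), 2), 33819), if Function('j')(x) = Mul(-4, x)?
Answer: 34044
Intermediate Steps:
Function('u')(w) = w
k = 1
Add(Pow(Function('P')(k, Function('j')(5)), 2), 33819) = Add(Pow(15, 2), 33819) = Add(225, 33819) = 34044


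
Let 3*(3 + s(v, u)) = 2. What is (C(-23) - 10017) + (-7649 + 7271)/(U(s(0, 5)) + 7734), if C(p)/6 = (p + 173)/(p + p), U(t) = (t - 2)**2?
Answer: -16107009021/1604825 ≈ -10037.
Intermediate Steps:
s(v, u) = -7/3 (s(v, u) = -3 + (1/3)*2 = -3 + 2/3 = -7/3)
U(t) = (-2 + t)**2
C(p) = 3*(173 + p)/p (C(p) = 6*((p + 173)/(p + p)) = 6*((173 + p)/((2*p))) = 6*((173 + p)*(1/(2*p))) = 6*((173 + p)/(2*p)) = 3*(173 + p)/p)
(C(-23) - 10017) + (-7649 + 7271)/(U(s(0, 5)) + 7734) = ((3 + 519/(-23)) - 10017) + (-7649 + 7271)/((-2 - 7/3)**2 + 7734) = ((3 + 519*(-1/23)) - 10017) - 378/((-13/3)**2 + 7734) = ((3 - 519/23) - 10017) - 378/(169/9 + 7734) = (-450/23 - 10017) - 378/69775/9 = -230841/23 - 378*9/69775 = -230841/23 - 3402/69775 = -16107009021/1604825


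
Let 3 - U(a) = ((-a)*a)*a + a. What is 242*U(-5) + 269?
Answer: -28045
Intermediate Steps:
U(a) = 3 + a³ - a (U(a) = 3 - (((-a)*a)*a + a) = 3 - ((-a²)*a + a) = 3 - (-a³ + a) = 3 - (a - a³) = 3 + (a³ - a) = 3 + a³ - a)
242*U(-5) + 269 = 242*(3 + (-5)³ - 1*(-5)) + 269 = 242*(3 - 125 + 5) + 269 = 242*(-117) + 269 = -28314 + 269 = -28045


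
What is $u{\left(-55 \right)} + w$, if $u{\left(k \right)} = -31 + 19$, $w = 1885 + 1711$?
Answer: $3584$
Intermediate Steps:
$w = 3596$
$u{\left(k \right)} = -12$
$u{\left(-55 \right)} + w = -12 + 3596 = 3584$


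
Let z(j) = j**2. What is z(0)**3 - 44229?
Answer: -44229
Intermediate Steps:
z(0)**3 - 44229 = (0**2)**3 - 44229 = 0**3 - 44229 = 0 - 44229 = -44229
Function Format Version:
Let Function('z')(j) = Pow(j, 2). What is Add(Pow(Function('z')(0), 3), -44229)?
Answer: -44229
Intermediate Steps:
Add(Pow(Function('z')(0), 3), -44229) = Add(Pow(Pow(0, 2), 3), -44229) = Add(Pow(0, 3), -44229) = Add(0, -44229) = -44229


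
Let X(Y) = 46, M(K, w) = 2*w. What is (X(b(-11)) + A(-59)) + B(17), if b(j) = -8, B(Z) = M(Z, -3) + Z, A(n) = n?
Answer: -2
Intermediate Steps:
B(Z) = -6 + Z (B(Z) = 2*(-3) + Z = -6 + Z)
(X(b(-11)) + A(-59)) + B(17) = (46 - 59) + (-6 + 17) = -13 + 11 = -2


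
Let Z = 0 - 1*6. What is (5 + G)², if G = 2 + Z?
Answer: 1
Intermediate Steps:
Z = -6 (Z = 0 - 6 = -6)
G = -4 (G = 2 - 6 = -4)
(5 + G)² = (5 - 4)² = 1² = 1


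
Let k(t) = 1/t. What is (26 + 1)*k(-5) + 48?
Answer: 213/5 ≈ 42.600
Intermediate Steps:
(26 + 1)*k(-5) + 48 = (26 + 1)/(-5) + 48 = 27*(-⅕) + 48 = -27/5 + 48 = 213/5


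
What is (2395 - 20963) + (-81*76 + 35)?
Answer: -24689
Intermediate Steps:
(2395 - 20963) + (-81*76 + 35) = -18568 + (-6156 + 35) = -18568 - 6121 = -24689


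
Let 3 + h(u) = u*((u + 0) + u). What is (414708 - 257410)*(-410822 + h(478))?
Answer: 7258201614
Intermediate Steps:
h(u) = -3 + 2*u² (h(u) = -3 + u*((u + 0) + u) = -3 + u*(u + u) = -3 + u*(2*u) = -3 + 2*u²)
(414708 - 257410)*(-410822 + h(478)) = (414708 - 257410)*(-410822 + (-3 + 2*478²)) = 157298*(-410822 + (-3 + 2*228484)) = 157298*(-410822 + (-3 + 456968)) = 157298*(-410822 + 456965) = 157298*46143 = 7258201614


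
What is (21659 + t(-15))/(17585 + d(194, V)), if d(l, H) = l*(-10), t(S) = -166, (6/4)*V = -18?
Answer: 21493/15645 ≈ 1.3738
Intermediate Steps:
V = -12 (V = (⅔)*(-18) = -12)
d(l, H) = -10*l
(21659 + t(-15))/(17585 + d(194, V)) = (21659 - 166)/(17585 - 10*194) = 21493/(17585 - 1940) = 21493/15645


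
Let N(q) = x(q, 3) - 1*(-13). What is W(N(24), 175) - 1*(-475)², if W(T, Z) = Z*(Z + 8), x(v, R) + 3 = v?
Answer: -193600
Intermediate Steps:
x(v, R) = -3 + v
N(q) = 10 + q (N(q) = (-3 + q) - 1*(-13) = (-3 + q) + 13 = 10 + q)
W(T, Z) = Z*(8 + Z)
W(N(24), 175) - 1*(-475)² = 175*(8 + 175) - 1*(-475)² = 175*183 - 1*225625 = 32025 - 225625 = -193600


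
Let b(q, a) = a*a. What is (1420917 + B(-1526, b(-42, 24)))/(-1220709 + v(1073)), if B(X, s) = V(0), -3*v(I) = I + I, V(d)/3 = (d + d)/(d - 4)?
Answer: -4262751/3664273 ≈ -1.1633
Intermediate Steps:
b(q, a) = a²
V(d) = 6*d/(-4 + d) (V(d) = 3*((d + d)/(d - 4)) = 3*((2*d)/(-4 + d)) = 3*(2*d/(-4 + d)) = 6*d/(-4 + d))
v(I) = -2*I/3 (v(I) = -(I + I)/3 = -2*I/3)
B(X, s) = 0 (B(X, s) = 6*0/(-4 + 0) = 6*0/(-4) = 6*0*(-¼) = 0)
(1420917 + B(-1526, b(-42, 24)))/(-1220709 + v(1073)) = (1420917 + 0)/(-1220709 - ⅔*1073) = 1420917/(-1220709 - 2146/3) = 1420917/(-3664273/3) = 1420917*(-3/3664273) = -4262751/3664273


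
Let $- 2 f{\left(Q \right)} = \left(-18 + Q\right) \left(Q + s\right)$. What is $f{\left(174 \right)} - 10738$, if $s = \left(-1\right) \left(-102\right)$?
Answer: $-32266$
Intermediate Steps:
$s = 102$
$f{\left(Q \right)} = - \frac{\left(-18 + Q\right) \left(102 + Q\right)}{2}$ ($f{\left(Q \right)} = - \frac{\left(-18 + Q\right) \left(Q + 102\right)}{2} = - \frac{\left(-18 + Q\right) \left(102 + Q\right)}{2}$)
$f{\left(174 \right)} - 10738 = \left(918 - 7308 - \frac{174^{2}}{2}\right) - 10738 = \left(918 - 7308 - 15138\right) - 10738 = -21528 - 10738 = -32266$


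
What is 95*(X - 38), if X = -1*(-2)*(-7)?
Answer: -4940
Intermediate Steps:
X = -14 (X = 2*(-7) = -14)
95*(X - 38) = 95*(-14 - 38) = 95*(-52) = -4940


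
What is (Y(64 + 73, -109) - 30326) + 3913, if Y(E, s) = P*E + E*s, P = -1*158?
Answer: -62992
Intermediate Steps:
P = -158
Y(E, s) = -158*E + E*s
(Y(64 + 73, -109) - 30326) + 3913 = ((64 + 73)*(-158 - 109) - 30326) + 3913 = (137*(-267) - 30326) + 3913 = (-36579 - 30326) + 3913 = -66905 + 3913 = -62992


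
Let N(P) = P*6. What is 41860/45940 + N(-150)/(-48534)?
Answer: 17274827/18580433 ≈ 0.92973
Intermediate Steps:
N(P) = 6*P
41860/45940 + N(-150)/(-48534) = 41860/45940 + (6*(-150))/(-48534) = 41860*(1/45940) - 900*(-1/48534) = 2093/2297 + 150/8089 = 17274827/18580433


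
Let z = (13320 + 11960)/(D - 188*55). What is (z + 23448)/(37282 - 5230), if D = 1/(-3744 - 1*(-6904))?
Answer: 191517355738/261819959187 ≈ 0.73149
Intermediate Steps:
D = 1/3160 (D = 1/(-3744 + 6904) = 1/3160 ≈ 0.00031646)
z = -79884800/32674399 (z = (13320 + 11960)/(1/3160 - 188*55) = 25280/(1/3160 - 10340) = 25280/(-32674399/3160) = 25280*(-3160/32674399) = -79884800/32674399 ≈ -2.4449)
(z + 23448)/(37282 - 5230) = (-79884800/32674399 + 23448)/(37282 - 5230) = (766069422952/32674399)/32052 = (766069422952/32674399)*(1/32052) = 191517355738/261819959187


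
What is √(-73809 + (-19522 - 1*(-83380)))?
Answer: I*√9951 ≈ 99.755*I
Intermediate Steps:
√(-73809 + (-19522 - 1*(-83380))) = √(-73809 + (-19522 + 83380)) = √(-73809 + 63858) = √(-9951) = I*√9951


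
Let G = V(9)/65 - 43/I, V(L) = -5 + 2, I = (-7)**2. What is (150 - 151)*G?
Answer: 2942/3185 ≈ 0.92371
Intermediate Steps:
I = 49
V(L) = -3
G = -2942/3185 (G = -3/65 - 43/49 = -2942/3185 ≈ -0.92371)
(150 - 151)*G = (150 - 151)*(-2942/3185) = -1*(-2942/3185) = 2942/3185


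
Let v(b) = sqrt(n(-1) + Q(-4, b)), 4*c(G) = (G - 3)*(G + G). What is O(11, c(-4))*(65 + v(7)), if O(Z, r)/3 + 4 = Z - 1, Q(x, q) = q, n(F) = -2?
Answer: 1170 + 18*sqrt(5) ≈ 1210.3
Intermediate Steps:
c(G) = G*(-3 + G)/2 (c(G) = ((G - 3)*(G + G))/4 = ((-3 + G)*(2*G))/4 = (2*G*(-3 + G))/4 = G*(-3 + G)/2)
O(Z, r) = -15 + 3*Z (O(Z, r) = -12 + 3*(Z - 1) = -12 + 3*(-1 + Z) = -12 + (-3 + 3*Z) = -15 + 3*Z)
v(b) = sqrt(-2 + b)
O(11, c(-4))*(65 + v(7)) = (-15 + 3*11)*(65 + sqrt(-2 + 7)) = (-15 + 33)*(65 + sqrt(5)) = 18*(65 + sqrt(5)) = 1170 + 18*sqrt(5)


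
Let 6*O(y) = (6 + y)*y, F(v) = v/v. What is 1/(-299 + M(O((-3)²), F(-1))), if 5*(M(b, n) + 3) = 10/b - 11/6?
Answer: -18/5441 ≈ -0.0033082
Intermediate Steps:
F(v) = 1
O(y) = y*(6 + y)/6 (O(y) = ((6 + y)*y)/6 = (y*(6 + y))/6 = y*(6 + y)/6)
M(b, n) = -101/30 + 2/b (M(b, n) = -3 + (10/b - 11/6)/5 = -3 + (-11/6 + 10/b)/5 = -3 + (-11/30 + 2/b) = -101/30 + 2/b)
1/(-299 + M(O((-3)²), F(-1))) = 1/(-299 + (-101/30 + 2/(((⅙)*(-3)²*(6 + (-3)²))))) = 1/(-299 + (-101/30 + 2/(((⅙)*9*(6 + 9))))) = 1/(-299 + (-101/30 + 2/(((⅙)*9*15)))) = 1/(-299 + (-101/30 + 2/(45/2))) = 1/(-299 + (-101/30 + 2*(2/45))) = 1/(-299 + (-101/30 + 4/45)) = 1/(-299 - 59/18) = 1/(-5441/18) = -18/5441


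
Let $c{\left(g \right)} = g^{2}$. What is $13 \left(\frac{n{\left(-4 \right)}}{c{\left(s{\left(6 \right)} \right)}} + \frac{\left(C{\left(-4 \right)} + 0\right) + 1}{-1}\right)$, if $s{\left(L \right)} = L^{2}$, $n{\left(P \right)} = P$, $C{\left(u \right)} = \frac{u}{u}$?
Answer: $- \frac{8437}{324} \approx -26.04$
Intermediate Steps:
$C{\left(u \right)} = 1$
$13 \left(\frac{n{\left(-4 \right)}}{c{\left(s{\left(6 \right)} \right)}} + \frac{\left(C{\left(-4 \right)} + 0\right) + 1}{-1}\right) = 13 \left(- \frac{4}{\left(6^{2}\right)^{2}} + \frac{\left(1 + 0\right) + 1}{-1}\right) = 13 \left(- \frac{4}{36^{2}} + \left(1 + 1\right) \left(-1\right)\right) = 13 \left(- \frac{4}{1296} + 2 \left(-1\right)\right) = 13 \left(\left(-4\right) \frac{1}{1296} - 2\right) = 13 \left(- \frac{1}{324} - 2\right) = 13 \left(- \frac{649}{324}\right) = - \frac{8437}{324}$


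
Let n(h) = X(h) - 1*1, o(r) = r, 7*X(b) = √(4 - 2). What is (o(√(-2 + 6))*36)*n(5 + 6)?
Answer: -72 + 72*√2/7 ≈ -57.454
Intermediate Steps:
X(b) = √2/7 (X(b) = √(4 - 2)/7 = √2/7)
n(h) = -1 + √2/7 (n(h) = √2/7 - 1*1 = √2/7 - 1 = -1 + √2/7)
(o(√(-2 + 6))*36)*n(5 + 6) = (√(-2 + 6)*36)*(-1 + √2/7) = (√4*36)*(-1 + √2/7) = (2*36)*(-1 + √2/7) = 72*(-1 + √2/7) = -72 + 72*√2/7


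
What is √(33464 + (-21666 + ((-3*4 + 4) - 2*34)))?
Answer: √11722 ≈ 108.27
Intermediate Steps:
√(33464 + (-21666 + ((-3*4 + 4) - 2*34))) = √(33464 + (-21666 + ((-12 + 4) - 68))) = √(33464 + (-21666 + (-8 - 68))) = √(33464 + (-21666 - 76)) = √(33464 - 21742) = √11722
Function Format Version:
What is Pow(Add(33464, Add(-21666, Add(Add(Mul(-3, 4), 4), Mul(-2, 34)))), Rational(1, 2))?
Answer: Pow(11722, Rational(1, 2)) ≈ 108.27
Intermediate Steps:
Pow(Add(33464, Add(-21666, Add(Add(Mul(-3, 4), 4), Mul(-2, 34)))), Rational(1, 2)) = Pow(Add(33464, Add(-21666, Add(Add(-12, 4), -68))), Rational(1, 2)) = Pow(Add(33464, Add(-21666, Add(-8, -68))), Rational(1, 2)) = Pow(Add(33464, Add(-21666, -76)), Rational(1, 2)) = Pow(Add(33464, -21742), Rational(1, 2)) = Pow(11722, Rational(1, 2))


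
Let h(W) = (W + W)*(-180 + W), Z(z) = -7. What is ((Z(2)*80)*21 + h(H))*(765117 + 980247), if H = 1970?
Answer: 12288828665760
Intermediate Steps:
h(W) = 2*W*(-180 + W) (h(W) = (2*W)*(-180 + W) = 2*W*(-180 + W))
((Z(2)*80)*21 + h(H))*(765117 + 980247) = (-7*80*21 + 2*1970*(-180 + 1970))*(765117 + 980247) = (-560*21 + 2*1970*1790)*1745364 = (-11760 + 7052600)*1745364 = 7040840*1745364 = 12288828665760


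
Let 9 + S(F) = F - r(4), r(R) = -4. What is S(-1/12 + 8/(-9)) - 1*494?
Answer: -17999/36 ≈ -499.97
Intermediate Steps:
S(F) = -5 + F (S(F) = -9 + (F - 1*(-4)) = -9 + (F + 4) = -9 + (4 + F) = -5 + F)
S(-1/12 + 8/(-9)) - 1*494 = (-5 + (-1/12 + 8/(-9))) - 1*494 = (-5 + (-1*1/12 + 8*(-⅑))) - 494 = (-5 + (-1/12 - 8/9)) - 494 = (-5 - 35/36) - 494 = -215/36 - 494 = -17999/36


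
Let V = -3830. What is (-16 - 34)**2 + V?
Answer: -1330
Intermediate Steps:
(-16 - 34)**2 + V = (-16 - 34)**2 - 3830 = (-50)**2 - 3830 = 2500 - 3830 = -1330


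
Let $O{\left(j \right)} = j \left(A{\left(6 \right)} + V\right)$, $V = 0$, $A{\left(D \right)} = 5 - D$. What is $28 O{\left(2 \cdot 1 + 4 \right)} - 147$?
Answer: $-315$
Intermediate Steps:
$O{\left(j \right)} = - j$ ($O{\left(j \right)} = j \left(\left(5 - 6\right) + 0\right) = j \left(-1 + 0\right) = j \left(-1\right) = - j$)
$28 O{\left(2 \cdot 1 + 4 \right)} - 147 = 28 \left(- (2 \cdot 1 + 4)\right) - 147 = 28 \left(- (2 + 4)\right) - 147 = 28 \left(\left(-1\right) 6\right) - 147 = 28 \left(-6\right) - 147 = -168 - 147 = -315$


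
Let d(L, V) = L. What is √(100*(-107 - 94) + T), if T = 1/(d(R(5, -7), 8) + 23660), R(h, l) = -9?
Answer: I*√11243332976449/23651 ≈ 141.77*I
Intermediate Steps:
T = 1/23651 (T = 1/(-9 + 23660) = 1/23651 ≈ 4.2282e-5)
√(100*(-107 - 94) + T) = √(100*(-107 - 94) + 1/23651) = √(100*(-201) + 1/23651) = √(-20100 + 1/23651) = √(-475385099/23651) = I*√11243332976449/23651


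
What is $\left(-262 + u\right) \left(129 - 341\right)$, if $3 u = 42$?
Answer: $52576$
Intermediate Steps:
$u = 14$ ($u = \frac{1}{3} \cdot 42 = 14$)
$\left(-262 + u\right) \left(129 - 341\right) = \left(-262 + 14\right) \left(129 - 341\right) = \left(-248\right) \left(-212\right) = 52576$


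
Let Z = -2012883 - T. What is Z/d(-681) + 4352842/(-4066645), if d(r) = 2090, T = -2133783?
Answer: 4386908552/77266255 ≈ 56.776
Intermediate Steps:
Z = 120900 (Z = -2012883 - 1*(-2133783) = -2012883 + 2133783 = 120900)
Z/d(-681) + 4352842/(-4066645) = 120900/2090 + 4352842/(-4066645) = 120900*(1/2090) + 4352842*(-1/4066645) = 12090/209 - 4352842/4066645 = 4386908552/77266255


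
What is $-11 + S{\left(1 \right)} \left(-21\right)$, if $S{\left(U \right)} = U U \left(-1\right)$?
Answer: $10$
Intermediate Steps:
$S{\left(U \right)} = - U^{2}$ ($S{\left(U \right)} = U^{2} \left(-1\right) = - U^{2}$)
$-11 + S{\left(1 \right)} \left(-21\right) = -11 + - 1^{2} \left(-21\right) = -11 + \left(-1\right) 1 \left(-21\right) = -11 - -21 = -11 + 21 = 10$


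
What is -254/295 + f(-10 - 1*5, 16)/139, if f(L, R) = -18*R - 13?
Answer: -124101/41005 ≈ -3.0265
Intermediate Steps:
f(L, R) = -13 - 18*R
-254/295 + f(-10 - 1*5, 16)/139 = -254/295 + (-13 - 18*16)/139 = -254*1/295 + (-13 - 288)*(1/139) = -254/295 - 301*1/139 = -254/295 - 301/139 = -124101/41005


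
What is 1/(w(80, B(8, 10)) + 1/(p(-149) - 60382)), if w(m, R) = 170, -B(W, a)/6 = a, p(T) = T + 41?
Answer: 60490/10283299 ≈ 0.0058824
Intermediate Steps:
p(T) = 41 + T
B(W, a) = -6*a
1/(w(80, B(8, 10)) + 1/(p(-149) - 60382)) = 1/(170 + 1/((41 - 149) - 60382)) = 1/(170 + 1/(-108 - 60382)) = 1/(170 + 1/(-60490)) = 1/(170 - 1/60490) = 1/(10283299/60490) = 60490/10283299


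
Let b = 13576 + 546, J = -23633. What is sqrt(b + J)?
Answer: I*sqrt(9511) ≈ 97.524*I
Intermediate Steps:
b = 14122
sqrt(b + J) = sqrt(14122 - 23633) = sqrt(-9511) = I*sqrt(9511)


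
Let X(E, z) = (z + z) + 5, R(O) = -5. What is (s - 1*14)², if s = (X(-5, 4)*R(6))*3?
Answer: 43681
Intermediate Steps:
X(E, z) = 5 + 2*z (X(E, z) = 2*z + 5 = 5 + 2*z)
s = -195 (s = ((5 + 2*4)*(-5))*3 = ((5 + 8)*(-5))*3 = (13*(-5))*3 = -65*3 = -195)
(s - 1*14)² = (-195 - 1*14)² = (-195 - 14)² = (-209)² = 43681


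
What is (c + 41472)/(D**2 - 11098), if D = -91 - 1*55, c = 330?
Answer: 6967/1703 ≈ 4.0910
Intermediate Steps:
D = -146 (D = -91 - 55 = -146)
(c + 41472)/(D**2 - 11098) = (330 + 41472)/((-146)**2 - 11098) = 41802/(21316 - 11098) = 41802/10218 = 41802*(1/10218) = 6967/1703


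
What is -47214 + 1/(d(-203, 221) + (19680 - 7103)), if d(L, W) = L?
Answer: -584226035/12374 ≈ -47214.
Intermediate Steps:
-47214 + 1/(d(-203, 221) + (19680 - 7103)) = -47214 + 1/(-203 + (19680 - 7103)) = -47214 + 1/(-203 + 12577) = -47214 + 1/12374 = -584226035/12374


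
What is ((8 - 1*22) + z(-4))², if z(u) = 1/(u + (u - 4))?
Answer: 28561/144 ≈ 198.34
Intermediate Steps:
z(u) = 1/(-4 + 2*u) (z(u) = 1/(u + (-4 + u)) = 1/(-4 + 2*u))
((8 - 1*22) + z(-4))² = ((8 - 1*22) + 1/(2*(-2 - 4)))² = ((8 - 22) + (½)/(-6))² = (-14 + (½)*(-⅙))² = (-14 - 1/12)² = (-169/12)² = 28561/144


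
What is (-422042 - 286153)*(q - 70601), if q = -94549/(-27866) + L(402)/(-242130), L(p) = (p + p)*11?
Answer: 11244626677272651141/224906486 ≈ 4.9997e+10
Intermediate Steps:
L(p) = 22*p (L(p) = (2*p)*11 = 22*p)
q = 3774450411/1124532430 (q = -94549/(-27866) + (22*402)/(-242130) = -94549*(-1/27866) + 8844*(-1/242130) = 94549/27866 - 1474/40355 = 3774450411/1124532430 ≈ 3.3565)
(-422042 - 286153)*(q - 70601) = (-422042 - 286153)*(3774450411/1124532430 - 70601) = -708195*(-79389339640019/1124532430) = 11244626677272651141/224906486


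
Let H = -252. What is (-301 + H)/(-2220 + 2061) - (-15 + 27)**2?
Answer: -22343/159 ≈ -140.52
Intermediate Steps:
(-301 + H)/(-2220 + 2061) - (-15 + 27)**2 = (-301 - 252)/(-2220 + 2061) - (-15 + 27)**2 = -553/(-159) - 1*12**2 = -553*(-1/159) - 1*144 = 553/159 - 144 = -22343/159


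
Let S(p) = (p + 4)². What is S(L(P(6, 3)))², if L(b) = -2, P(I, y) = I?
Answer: 16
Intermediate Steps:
S(p) = (4 + p)²
S(L(P(6, 3)))² = ((4 - 2)²)² = (2²)² = 4² = 16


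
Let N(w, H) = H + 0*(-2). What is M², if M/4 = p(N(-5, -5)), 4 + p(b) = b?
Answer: 1296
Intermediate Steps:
N(w, H) = H (N(w, H) = H + 0 = H)
p(b) = -4 + b
M = -36 (M = 4*(-4 - 5) = 4*(-9) = -36)
M² = (-36)² = 1296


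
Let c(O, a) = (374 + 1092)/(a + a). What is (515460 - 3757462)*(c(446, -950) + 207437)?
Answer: -319441617021417/475 ≈ -6.7251e+11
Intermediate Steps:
c(O, a) = 733/a (c(O, a) = 1466/((2*a)) = 1466*(1/(2*a)) = 733/a)
(515460 - 3757462)*(c(446, -950) + 207437) = (515460 - 3757462)*(733/(-950) + 207437) = -3242002*(733*(-1/950) + 207437) = -3242002*(-733/950 + 207437) = -3242002*197064417/950 = -319441617021417/475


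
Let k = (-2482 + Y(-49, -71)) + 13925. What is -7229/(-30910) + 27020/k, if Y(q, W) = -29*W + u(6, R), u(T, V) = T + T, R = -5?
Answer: 466440453/208858870 ≈ 2.2333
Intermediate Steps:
u(T, V) = 2*T
Y(q, W) = 12 - 29*W (Y(q, W) = -29*W + 2*6 = -29*W + 12 = 12 - 29*W)
k = 13514 (k = (-2482 + (12 - 29*(-71))) + 13925 = (-2482 + (12 + 2059)) + 13925 = (-2482 + 2071) + 13925 = -411 + 13925 = 13514)
-7229/(-30910) + 27020/k = -7229/(-30910) + 27020/13514 = -7229*(-1/30910) + 27020*(1/13514) = 7229/30910 + 13510/6757 = 466440453/208858870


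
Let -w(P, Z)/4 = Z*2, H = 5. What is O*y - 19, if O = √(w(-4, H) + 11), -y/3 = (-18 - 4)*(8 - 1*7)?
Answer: -19 + 66*I*√29 ≈ -19.0 + 355.42*I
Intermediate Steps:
y = 66 (y = -3*(-18 - 4)*(8 - 1*7) = -(-66)*(8 - 7) = -(-66) = -3*(-22) = 66)
w(P, Z) = -8*Z (w(P, Z) = -4*Z*2 = -8*Z)
O = I*√29 (O = √(-8*5 + 11) = √(-40 + 11) = √(-29) = I*√29 ≈ 5.3852*I)
O*y - 19 = (I*√29)*66 - 19 = 66*I*√29 - 19 = -19 + 66*I*√29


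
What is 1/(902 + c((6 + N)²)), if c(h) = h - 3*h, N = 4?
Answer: 1/702 ≈ 0.0014245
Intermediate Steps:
c(h) = -2*h
1/(902 + c((6 + N)²)) = 1/(902 - 2*(6 + 4)²) = 1/(902 - 2*10²) = 1/(902 - 2*100) = 1/(902 - 200) = 1/702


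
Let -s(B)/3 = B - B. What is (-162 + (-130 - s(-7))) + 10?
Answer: -282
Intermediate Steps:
s(B) = 0 (s(B) = -3*(B - B) = -3*0 = 0)
(-162 + (-130 - s(-7))) + 10 = (-162 + (-130 - 1*0)) + 10 = (-162 + (-130 + 0)) + 10 = (-162 - 130) + 10 = -292 + 10 = -282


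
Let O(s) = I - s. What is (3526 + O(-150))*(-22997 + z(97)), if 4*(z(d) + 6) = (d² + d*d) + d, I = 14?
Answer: -134863965/2 ≈ -6.7432e+7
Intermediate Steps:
O(s) = 14 - s
z(d) = -6 + d²/2 + d/4 (z(d) = -6 + ((d² + d*d) + d)/4 = -6 + ((d² + d²) + d)/4 = -6 + (2*d² + d)/4 = -6 + (d + 2*d²)/4 = -6 + (d²/2 + d/4) = -6 + d²/2 + d/4)
(3526 + O(-150))*(-22997 + z(97)) = (3526 + (14 - 1*(-150)))*(-22997 + (-6 + (½)*97² + (¼)*97)) = (3526 + (14 + 150))*(-22997 + (-6 + (½)*9409 + 97/4)) = (3526 + 164)*(-22997 + (-6 + 9409/2 + 97/4)) = 3690*(-22997 + 18891/4) = 3690*(-73097/4) = -134863965/2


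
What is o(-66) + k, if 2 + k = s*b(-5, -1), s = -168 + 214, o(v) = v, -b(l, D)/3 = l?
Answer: 622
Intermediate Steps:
b(l, D) = -3*l
s = 46
k = 688 (k = -2 + 46*(-3*(-5)) = -2 + 46*15 = -2 + 690 = 688)
o(-66) + k = -66 + 688 = 622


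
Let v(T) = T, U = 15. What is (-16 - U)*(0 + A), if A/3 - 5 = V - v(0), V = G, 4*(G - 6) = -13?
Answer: -2883/4 ≈ -720.75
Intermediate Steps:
G = 11/4 (G = 6 + (¼)*(-13) = 6 - 13/4 = 11/4 ≈ 2.7500)
V = 11/4 ≈ 2.7500
A = 93/4 (A = 15 + 3*(11/4 - 1*0) = 15 + 3*(11/4 + 0) = 15 + 3*(11/4) = 15 + 33/4 = 93/4 ≈ 23.250)
(-16 - U)*(0 + A) = (-16 - 1*15)*(0 + 93/4) = (-16 - 15)*(93/4) = -31*93/4 = -2883/4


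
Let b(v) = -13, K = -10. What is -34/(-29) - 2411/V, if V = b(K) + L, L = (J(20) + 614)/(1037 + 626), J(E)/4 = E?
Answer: 116986747/606825 ≈ 192.78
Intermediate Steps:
J(E) = 4*E
L = 694/1663 (L = (4*20 + 614)/(1037 + 626) = (80 + 614)/1663 = 694*(1/1663) = 694/1663 ≈ 0.41732)
V = -20925/1663 (V = -13 + 694/1663 = -20925/1663 ≈ -12.583)
-34/(-29) - 2411/V = -34/(-29) - 2411/(-20925/1663) = -34*(-1/29) - 2411*(-1663/20925) = 34/29 + 4009493/20925 = 116986747/606825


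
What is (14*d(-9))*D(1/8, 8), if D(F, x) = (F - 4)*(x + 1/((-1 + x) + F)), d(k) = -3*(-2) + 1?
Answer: -176204/57 ≈ -3091.3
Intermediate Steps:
d(k) = 7 (d(k) = 6 + 1 = 7)
D(F, x) = (-4 + F)*(x + 1/(-1 + F + x))
(14*d(-9))*D(1/8, 8) = (14*7)*((-4 + 1/8 - 4*8**2 + 4*8 + 8**2/8 + 8*(1/8)**2 - 5*8/8)/(-1 + 1/8 + 8)) = 98*((-4 + 1/8 - 4*64 + 32 + (1/8)*64 + 8*(1/8)**2 - 5*1/8*8)/(-1 + 1/8 + 8)) = 98*((-4 + 1/8 - 256 + 32 + 8 + 8*(1/64) - 5)/(57/8)) = 98*(8*(-4 + 1/8 - 256 + 32 + 8 + 1/8 - 5)/57) = 98*((8/57)*(-899/4)) = 98*(-1798/57) = -176204/57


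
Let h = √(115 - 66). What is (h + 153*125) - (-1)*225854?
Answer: 244986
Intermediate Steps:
h = 7 (h = √49 = 7)
(h + 153*125) - (-1)*225854 = (7 + 153*125) - (-1)*225854 = (7 + 19125) - 1*(-225854) = 19132 + 225854 = 244986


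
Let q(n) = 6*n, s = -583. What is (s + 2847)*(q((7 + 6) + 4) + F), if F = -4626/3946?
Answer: 450384312/1973 ≈ 2.2827e+5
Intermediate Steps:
F = -2313/1973 (F = -4626*1/3946 = -2313/1973 ≈ -1.1723)
(s + 2847)*(q((7 + 6) + 4) + F) = (-583 + 2847)*(6*((7 + 6) + 4) - 2313/1973) = 2264*(6*(13 + 4) - 2313/1973) = 2264*(6*17 - 2313/1973) = 2264*(102 - 2313/1973) = 2264*(198933/1973) = 450384312/1973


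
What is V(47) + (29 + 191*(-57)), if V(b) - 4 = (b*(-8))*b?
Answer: -28526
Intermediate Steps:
V(b) = 4 - 8*b² (V(b) = 4 + (b*(-8))*b = 4 + (-8*b)*b = 4 - 8*b²)
V(47) + (29 + 191*(-57)) = (4 - 8*47²) + (29 + 191*(-57)) = (4 - 8*2209) + (29 - 10887) = (4 - 17672) - 10858 = -17668 - 10858 = -28526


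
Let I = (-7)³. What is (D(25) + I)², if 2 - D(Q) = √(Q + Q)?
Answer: 116331 + 3410*√2 ≈ 1.2115e+5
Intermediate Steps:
D(Q) = 2 - √2*√Q (D(Q) = 2 - √(Q + Q) = 2 - √(2*Q) = 2 - √2*√Q)
I = -343
(D(25) + I)² = ((2 - √2*√25) - 343)² = ((2 - 1*√2*5) - 343)² = ((2 - 5*√2) - 343)² = (-341 - 5*√2)²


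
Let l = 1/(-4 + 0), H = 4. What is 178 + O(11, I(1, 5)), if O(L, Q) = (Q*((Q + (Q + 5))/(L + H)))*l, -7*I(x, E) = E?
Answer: 104689/588 ≈ 178.04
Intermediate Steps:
l = -¼ (l = 1/(-4) = -¼ ≈ -0.25000)
I(x, E) = -E/7
O(L, Q) = -Q*(5 + 2*Q)/(4*(4 + L)) (O(L, Q) = (Q*((Q + (Q + 5))/(L + 4)))*(-¼) = (Q*((Q + (5 + Q))/(4 + L)))*(-¼) = (Q*((5 + 2*Q)/(4 + L)))*(-¼) = (Q*(5 + 2*Q)/(4 + L))*(-¼) = -Q*(5 + 2*Q)/(4*(4 + L)))
178 + O(11, I(1, 5)) = 178 - (-⅐*5)*(5 + 2*(-⅐*5))/(16 + 4*11) = 178 - 1*(-5/7)*(5 + 2*(-5/7))/(16 + 44) = 178 - 1*(-5/7)*(5 - 10/7)/60 = 178 - 1*(-5/7)*1/60*25/7 = 178 + 25/588 = 104689/588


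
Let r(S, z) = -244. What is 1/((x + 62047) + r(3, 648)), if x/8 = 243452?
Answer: 1/2009419 ≈ 4.9766e-7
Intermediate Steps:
x = 1947616 (x = 8*243452 = 1947616)
1/((x + 62047) + r(3, 648)) = 1/((1947616 + 62047) - 244) = 1/(2009663 - 244) = 1/2009419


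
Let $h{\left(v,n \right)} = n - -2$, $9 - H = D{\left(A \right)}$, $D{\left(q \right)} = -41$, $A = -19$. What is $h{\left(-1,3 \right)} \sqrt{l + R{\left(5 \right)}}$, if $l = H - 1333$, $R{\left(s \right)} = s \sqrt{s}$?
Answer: $5 \sqrt{-1283 + 5 \sqrt{5}} \approx 178.31 i$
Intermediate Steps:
$R{\left(s \right)} = s^{\frac{3}{2}}$
$H = 50$ ($H = 9 - -41 = 9 + 41 = 50$)
$l = -1283$ ($l = 50 - 1333 = -1283$)
$h{\left(v,n \right)} = 2 + n$ ($h{\left(v,n \right)} = n + 2 = 2 + n$)
$h{\left(-1,3 \right)} \sqrt{l + R{\left(5 \right)}} = \left(2 + 3\right) \sqrt{-1283 + 5^{\frac{3}{2}}} = 5 \sqrt{-1283 + 5 \sqrt{5}}$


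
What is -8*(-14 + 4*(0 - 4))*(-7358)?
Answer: -1765920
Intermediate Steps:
-8*(-14 + 4*(0 - 4))*(-7358) = -8*(-14 + 4*(-4))*(-7358) = -8*(-14 - 16)*(-7358) = -8*(-30)*(-7358) = 240*(-7358) = -1765920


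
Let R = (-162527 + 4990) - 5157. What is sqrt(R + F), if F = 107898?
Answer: 2*I*sqrt(13699) ≈ 234.09*I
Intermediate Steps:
R = -162694 (R = -157537 - 5157 = -162694)
sqrt(R + F) = sqrt(-162694 + 107898) = sqrt(-54796) = 2*I*sqrt(13699)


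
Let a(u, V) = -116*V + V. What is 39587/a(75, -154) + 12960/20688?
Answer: 21843697/7633010 ≈ 2.8617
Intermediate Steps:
a(u, V) = -115*V
39587/a(75, -154) + 12960/20688 = 39587/((-115*(-154))) + 12960/20688 = 39587/17710 + 12960*(1/20688) = 39587*(1/17710) + 270/431 = 39587/17710 + 270/431 = 21843697/7633010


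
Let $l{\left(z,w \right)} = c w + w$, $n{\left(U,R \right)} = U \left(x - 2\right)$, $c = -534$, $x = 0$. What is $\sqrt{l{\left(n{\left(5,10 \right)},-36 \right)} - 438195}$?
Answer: $i \sqrt{419007} \approx 647.31 i$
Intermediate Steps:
$n{\left(U,R \right)} = - 2 U$ ($n{\left(U,R \right)} = U \left(0 - 2\right) = U \left(-2\right) = - 2 U$)
$l{\left(z,w \right)} = - 533 w$ ($l{\left(z,w \right)} = - 534 w + w = - 533 w$)
$\sqrt{l{\left(n{\left(5,10 \right)},-36 \right)} - 438195} = \sqrt{\left(-533\right) \left(-36\right) - 438195} = \sqrt{19188 - 438195} = \sqrt{-419007} = i \sqrt{419007}$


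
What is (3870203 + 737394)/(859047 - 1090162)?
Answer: -4607597/231115 ≈ -19.936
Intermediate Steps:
(3870203 + 737394)/(859047 - 1090162) = 4607597/(-231115) = 4607597*(-1/231115) = -4607597/231115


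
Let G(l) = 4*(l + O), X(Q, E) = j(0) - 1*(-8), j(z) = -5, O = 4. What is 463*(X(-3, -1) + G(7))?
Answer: 21761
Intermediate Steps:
X(Q, E) = 3 (X(Q, E) = -5 - 1*(-8) = -5 + 8 = 3)
G(l) = 16 + 4*l (G(l) = 4*(l + 4) = 4*(4 + l) = 16 + 4*l)
463*(X(-3, -1) + G(7)) = 463*(3 + (16 + 4*7)) = 463*(3 + (16 + 28)) = 463*(3 + 44) = 463*47 = 21761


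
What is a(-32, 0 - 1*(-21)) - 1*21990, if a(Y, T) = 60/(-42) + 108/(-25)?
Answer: -3849256/175 ≈ -21996.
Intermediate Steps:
a(Y, T) = -1006/175 (a(Y, T) = 60*(-1/42) + 108*(-1/25) = -10/7 - 108/25 = -1006/175)
a(-32, 0 - 1*(-21)) - 1*21990 = -1006/175 - 1*21990 = -1006/175 - 21990 = -3849256/175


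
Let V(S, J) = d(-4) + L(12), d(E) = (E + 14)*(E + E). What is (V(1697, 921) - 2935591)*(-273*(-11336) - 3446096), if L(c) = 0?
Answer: 1031500847928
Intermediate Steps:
d(E) = 2*E*(14 + E) (d(E) = (14 + E)*(2*E) = 2*E*(14 + E))
V(S, J) = -80 (V(S, J) = 2*(-4)*(14 - 4) + 0 = 2*(-4)*10 + 0 = -80 + 0 = -80)
(V(1697, 921) - 2935591)*(-273*(-11336) - 3446096) = (-80 - 2935591)*(-273*(-11336) - 3446096) = -2935671*(3094728 - 3446096) = -2935671*(-351368) = 1031500847928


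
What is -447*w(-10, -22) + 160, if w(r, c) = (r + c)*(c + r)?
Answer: -457568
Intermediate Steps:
w(r, c) = (c + r)**2 (w(r, c) = (c + r)*(c + r) = (c + r)**2)
-447*w(-10, -22) + 160 = -447*(-22 - 10)**2 + 160 = -447*(-32)**2 + 160 = -447*1024 + 160 = -457728 + 160 = -457568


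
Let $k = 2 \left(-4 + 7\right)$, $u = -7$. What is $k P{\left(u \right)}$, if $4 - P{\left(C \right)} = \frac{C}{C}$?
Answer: $18$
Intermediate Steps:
$P{\left(C \right)} = 3$ ($P{\left(C \right)} = 4 - \frac{C}{C} = 4 - 1 = 3$)
$k = 6$ ($k = 2 \cdot 3 = 6$)
$k P{\left(u \right)} = 6 \cdot 3 = 18$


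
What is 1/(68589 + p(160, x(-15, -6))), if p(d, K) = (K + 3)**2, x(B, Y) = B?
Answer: 1/68733 ≈ 1.4549e-5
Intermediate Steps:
p(d, K) = (3 + K)**2
1/(68589 + p(160, x(-15, -6))) = 1/(68589 + (3 - 15)**2) = 1/(68589 + (-12)**2) = 1/(68589 + 144) = 1/68733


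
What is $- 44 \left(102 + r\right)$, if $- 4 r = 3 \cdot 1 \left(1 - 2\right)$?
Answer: $-4521$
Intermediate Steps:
$r = \frac{3}{4}$ ($r = - \frac{3 \cdot 1 \left(1 - 2\right)}{4} = - \frac{3 \left(-1\right)}{4} = \left(- \frac{1}{4}\right) \left(-3\right) = \frac{3}{4} \approx 0.75$)
$- 44 \left(102 + r\right) = - 44 \left(102 + \frac{3}{4}\right) = \left(-44\right) \frac{411}{4} = -4521$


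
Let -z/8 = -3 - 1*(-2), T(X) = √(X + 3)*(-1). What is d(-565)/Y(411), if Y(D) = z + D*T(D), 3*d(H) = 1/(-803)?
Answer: 4/84234575535 + 411*√46/56156383690 ≈ 4.9686e-8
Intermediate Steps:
d(H) = -1/2409 (d(H) = (⅓)/(-803) = (⅓)*(-1/803) = -1/2409)
T(X) = -√(3 + X) (T(X) = √(3 + X)*(-1) = -√(3 + X))
z = 8 (z = -8*(-3 - 1*(-2)) = -8*(-3 + 2) = -8*(-1) = 8)
Y(D) = 8 - D*√(3 + D) (Y(D) = 8 + D*(-√(3 + D)) = 8 - D*√(3 + D))
d(-565)/Y(411) = -1/(2409*(8 - 1*411*√(3 + 411))) = -1/(2409*(8 - 1*411*√414)) = -1/(2409*(8 - 1*411*3*√46)) = -1/(2409*(8 - 1233*√46))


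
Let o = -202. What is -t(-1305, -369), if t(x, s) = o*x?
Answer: -263610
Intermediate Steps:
t(x, s) = -202*x
-t(-1305, -369) = -(-202)*(-1305) = -1*263610 = -263610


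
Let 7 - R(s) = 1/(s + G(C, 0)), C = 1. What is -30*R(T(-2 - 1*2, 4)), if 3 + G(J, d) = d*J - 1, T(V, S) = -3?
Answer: -1500/7 ≈ -214.29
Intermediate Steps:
G(J, d) = -4 + J*d (G(J, d) = -3 + (d*J - 1) = -3 + (J*d - 1) = -3 + (-1 + J*d) = -4 + J*d)
R(s) = 7 - 1/(-4 + s) (R(s) = 7 - 1/(s + (-4 + 1*0)) = 7 - 1/(s + (-4 + 0)) = 7 - 1/(s - 4) = 7 - 1/(-4 + s))
-30*R(T(-2 - 1*2, 4)) = -30*(-29 + 7*(-3))/(-4 - 3) = -30*(-29 - 21)/(-7) = -(-30)*(-50)/7 = -30*50/7 = -1500/7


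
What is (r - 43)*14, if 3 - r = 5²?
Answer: -910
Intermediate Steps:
r = -22 (r = 3 - 1*5² = 3 - 1*25 = 3 - 25 = -22)
(r - 43)*14 = (-22 - 43)*14 = -65*14 = -910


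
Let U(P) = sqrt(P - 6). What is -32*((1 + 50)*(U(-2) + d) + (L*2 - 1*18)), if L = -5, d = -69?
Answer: 113504 - 3264*I*sqrt(2) ≈ 1.135e+5 - 4616.0*I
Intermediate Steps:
U(P) = sqrt(-6 + P)
-32*((1 + 50)*(U(-2) + d) + (L*2 - 1*18)) = -32*((1 + 50)*(sqrt(-6 - 2) - 69) + (-5*2 - 1*18)) = -32*(51*(sqrt(-8) - 69) + (-10 - 18)) = -32*(51*(2*I*sqrt(2) - 69) - 28) = -32*(51*(-69 + 2*I*sqrt(2)) - 28) = -32*((-3519 + 102*I*sqrt(2)) - 28) = -32*(-3547 + 102*I*sqrt(2)) = 113504 - 3264*I*sqrt(2)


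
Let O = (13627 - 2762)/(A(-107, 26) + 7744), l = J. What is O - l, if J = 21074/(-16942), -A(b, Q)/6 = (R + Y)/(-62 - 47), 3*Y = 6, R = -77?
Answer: 18921576137/7146525266 ≈ 2.6477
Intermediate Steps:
Y = 2 (Y = (⅓)*6 = 2)
A(b, Q) = -450/109 (A(b, Q) = -6*(-77 + 2)/(-62 - 47) = -(-450)/(-109) = -(-450)*(-1)/109 = -6*75/109 = -450/109)
J = -10537/8471 (J = 21074*(-1/16942) = -10537/8471 ≈ -1.2439)
l = -10537/8471 ≈ -1.2439
O = 1184285/843646 (O = (13627 - 2762)/(-450/109 + 7744) = 10865/(843646/109) = 10865*(109/843646) = 1184285/843646 ≈ 1.4038)
O - l = 1184285/843646 - 1*(-10537/8471) = 1184285/843646 + 10537/8471 = 18921576137/7146525266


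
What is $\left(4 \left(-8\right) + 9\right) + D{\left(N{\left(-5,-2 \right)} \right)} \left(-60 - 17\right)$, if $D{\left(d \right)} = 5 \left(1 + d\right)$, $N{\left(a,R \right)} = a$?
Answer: $1517$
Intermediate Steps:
$D{\left(d \right)} = 5 + 5 d$
$\left(4 \left(-8\right) + 9\right) + D{\left(N{\left(-5,-2 \right)} \right)} \left(-60 - 17\right) = \left(4 \left(-8\right) + 9\right) + \left(5 + 5 \left(-5\right)\right) \left(-60 - 17\right) = \left(-32 + 9\right) + \left(5 - 25\right) \left(-60 - 17\right) = -23 - -1540 = -23 + 1540 = 1517$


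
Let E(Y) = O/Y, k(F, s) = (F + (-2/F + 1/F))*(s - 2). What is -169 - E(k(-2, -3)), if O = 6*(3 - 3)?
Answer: -169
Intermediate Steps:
k(F, s) = (-2 + s)*(F - 1/F) (k(F, s) = (F + (-2/F + 1/F))*(-2 + s) = (F - 1/F)*(-2 + s) = (-2 + s)*(F - 1/F))
O = 0 (O = 6*0 = 0)
E(Y) = 0 (E(Y) = 0/Y = 0)
-169 - E(k(-2, -3)) = -169 - 1*0 = -169 + 0 = -169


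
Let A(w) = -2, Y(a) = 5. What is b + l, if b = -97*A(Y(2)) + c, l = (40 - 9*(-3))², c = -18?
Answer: 4665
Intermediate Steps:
l = 4489 (l = (40 + 27)² = 67² = 4489)
b = 176 (b = -97*(-2) - 18 = 194 - 18 = 176)
b + l = 176 + 4489 = 4665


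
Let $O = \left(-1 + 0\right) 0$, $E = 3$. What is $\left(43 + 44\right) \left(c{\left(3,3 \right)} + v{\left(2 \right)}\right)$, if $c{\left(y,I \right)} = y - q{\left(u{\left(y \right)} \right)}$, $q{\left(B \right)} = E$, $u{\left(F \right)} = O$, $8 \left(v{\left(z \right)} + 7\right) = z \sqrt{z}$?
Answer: $-609 + \frac{87 \sqrt{2}}{4} \approx -578.24$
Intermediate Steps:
$v{\left(z \right)} = -7 + \frac{z^{\frac{3}{2}}}{8}$ ($v{\left(z \right)} = -7 + \frac{z \sqrt{z}}{8} = -7 + \frac{z^{\frac{3}{2}}}{8}$)
$O = 0$ ($O = \left(-1\right) 0 = 0$)
$u{\left(F \right)} = 0$
$q{\left(B \right)} = 3$
$c{\left(y,I \right)} = -3 + y$ ($c{\left(y,I \right)} = y - 3 = -3 + y$)
$\left(43 + 44\right) \left(c{\left(3,3 \right)} + v{\left(2 \right)}\right) = \left(43 + 44\right) \left(\left(-3 + 3\right) - \left(7 - \frac{2^{\frac{3}{2}}}{8}\right)\right) = 87 \left(0 - \left(7 - \frac{2 \sqrt{2}}{8}\right)\right) = 87 \left(0 - \left(7 - \frac{\sqrt{2}}{4}\right)\right) = 87 \left(-7 + \frac{\sqrt{2}}{4}\right) = -609 + \frac{87 \sqrt{2}}{4}$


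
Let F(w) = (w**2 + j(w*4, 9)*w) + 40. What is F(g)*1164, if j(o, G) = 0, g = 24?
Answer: 717024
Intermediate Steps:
F(w) = 40 + w**2 (F(w) = (w**2 + 0*w) + 40 = (w**2 + 0) + 40 = w**2 + 40 = 40 + w**2)
F(g)*1164 = (40 + 24**2)*1164 = (40 + 576)*1164 = 616*1164 = 717024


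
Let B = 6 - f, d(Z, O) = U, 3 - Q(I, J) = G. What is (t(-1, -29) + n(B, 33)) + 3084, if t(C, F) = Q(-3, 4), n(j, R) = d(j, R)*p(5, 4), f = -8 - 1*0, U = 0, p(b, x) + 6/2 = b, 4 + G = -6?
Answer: 3097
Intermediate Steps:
G = -10 (G = -4 - 6 = -10)
Q(I, J) = 13 (Q(I, J) = 3 - 1*(-10) = 3 + 10 = 13)
p(b, x) = -3 + b
d(Z, O) = 0
f = -8 (f = -8 + 0 = -8)
B = 14 (B = 6 - 1*(-8) = 6 + 8 = 14)
n(j, R) = 0 (n(j, R) = 0*(-3 + 5) = 0*2 = 0)
t(C, F) = 13
(t(-1, -29) + n(B, 33)) + 3084 = (13 + 0) + 3084 = 13 + 3084 = 3097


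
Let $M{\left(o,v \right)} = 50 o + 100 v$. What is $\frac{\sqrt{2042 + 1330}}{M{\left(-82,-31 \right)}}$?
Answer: $- \frac{\sqrt{843}}{3600} \approx -0.0080651$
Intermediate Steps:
$\frac{\sqrt{2042 + 1330}}{M{\left(-82,-31 \right)}} = \frac{\sqrt{2042 + 1330}}{50 \left(-82\right) + 100 \left(-31\right)} = \frac{\sqrt{3372}}{-4100 - 3100} = \frac{2 \sqrt{843}}{-7200} = 2 \sqrt{843} \left(- \frac{1}{7200}\right) = - \frac{\sqrt{843}}{3600}$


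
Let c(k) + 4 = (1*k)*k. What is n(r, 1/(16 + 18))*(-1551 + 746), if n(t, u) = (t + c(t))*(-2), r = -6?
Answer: 41860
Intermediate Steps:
c(k) = -4 + k² (c(k) = -4 + (1*k)*k = -4 + k*k = -4 + k²)
n(t, u) = 8 - 2*t - 2*t² (n(t, u) = (t + (-4 + t²))*(-2) = (-4 + t + t²)*(-2) = 8 - 2*t - 2*t²)
n(r, 1/(16 + 18))*(-1551 + 746) = (8 - 2*(-6) - 2*(-6)²)*(-1551 + 746) = (8 + 12 - 2*36)*(-805) = (8 + 12 - 72)*(-805) = -52*(-805) = 41860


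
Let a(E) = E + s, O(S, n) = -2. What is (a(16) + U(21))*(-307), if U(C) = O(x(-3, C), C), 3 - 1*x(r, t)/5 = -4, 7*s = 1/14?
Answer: -421511/98 ≈ -4301.1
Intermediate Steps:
s = 1/98 (s = (1/7)/14 = (1/7)*(1/14) = 1/98 ≈ 0.010204)
x(r, t) = 35 (x(r, t) = 15 - 5*(-4) = 15 + 20 = 35)
a(E) = 1/98 + E (a(E) = E + 1/98 = 1/98 + E)
U(C) = -2
(a(16) + U(21))*(-307) = ((1/98 + 16) - 2)*(-307) = (1569/98 - 2)*(-307) = (1373/98)*(-307) = -421511/98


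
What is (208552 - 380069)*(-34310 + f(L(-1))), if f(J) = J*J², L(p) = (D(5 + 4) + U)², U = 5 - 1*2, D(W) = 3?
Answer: -2117548882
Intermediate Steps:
U = 3 (U = 5 - 2 = 3)
L(p) = 36 (L(p) = (3 + 3)² = 6² = 36)
f(J) = J³
(208552 - 380069)*(-34310 + f(L(-1))) = (208552 - 380069)*(-34310 + 36³) = -171517*(-34310 + 46656) = -171517*12346 = -2117548882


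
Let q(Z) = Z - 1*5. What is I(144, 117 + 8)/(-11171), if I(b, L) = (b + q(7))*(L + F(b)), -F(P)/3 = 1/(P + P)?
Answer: -875927/536208 ≈ -1.6336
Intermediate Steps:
q(Z) = -5 + Z (q(Z) = Z - 5 = -5 + Z)
F(P) = -3/(2*P) (F(P) = -3/(P + P) = -3*1/(2*P) = -3/(2*P))
I(b, L) = (2 + b)*(L - 3/(2*b)) (I(b, L) = (b + (-5 + 7))*(L - 3/(2*b)) = (b + 2)*(L - 3/(2*b)) = (2 + b)*(L - 3/(2*b)))
I(144, 117 + 8)/(-11171) = (-3/2 - 3/144 + 2*(117 + 8) + (117 + 8)*144)/(-11171) = (-3/2 - 3*1/144 + 2*125 + 125*144)*(-1/11171) = (-3/2 - 1/48 + 250 + 18000)*(-1/11171) = (875927/48)*(-1/11171) = -875927/536208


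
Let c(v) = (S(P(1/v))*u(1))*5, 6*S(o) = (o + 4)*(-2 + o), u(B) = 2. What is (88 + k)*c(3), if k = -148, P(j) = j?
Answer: 6500/9 ≈ 722.22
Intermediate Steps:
S(o) = (-2 + o)*(4 + o)/6 (S(o) = ((o + 4)*(-2 + o))/6 = ((4 + o)*(-2 + o))/6 = ((-2 + o)*(4 + o))/6 = (-2 + o)*(4 + o)/6)
c(v) = -40/3 + 5/(3*v²) + 10/(3*v) (c(v) = ((-4/3 + 1/(3*v) + (1/v)²/6)*2)*5 = ((-4/3 + 1/(3*v) + 1/(6*v²))*2)*5 = (-8/3 + 1/(3*v²) + 2/(3*v))*5 = -40/3 + 5/(3*v²) + 10/(3*v))
(88 + k)*c(3) = (88 - 148)*((5/3)*(1 - 8*3² + 2*3)/3²) = -100*(1 - 8*9 + 6)/9 = -100*(1 - 72 + 6)/9 = -100*(-65)/9 = -60*(-325/27) = 6500/9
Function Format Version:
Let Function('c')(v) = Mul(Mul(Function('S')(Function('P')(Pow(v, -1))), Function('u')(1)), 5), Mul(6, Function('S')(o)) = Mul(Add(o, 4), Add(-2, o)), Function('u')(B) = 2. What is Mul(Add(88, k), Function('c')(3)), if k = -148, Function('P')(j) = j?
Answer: Rational(6500, 9) ≈ 722.22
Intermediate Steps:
Function('S')(o) = Mul(Rational(1, 6), Add(-2, o), Add(4, o)) (Function('S')(o) = Mul(Rational(1, 6), Mul(Add(o, 4), Add(-2, o))) = Mul(Rational(1, 6), Mul(Add(4, o), Add(-2, o))) = Mul(Rational(1, 6), Mul(Add(-2, o), Add(4, o))) = Mul(Rational(1, 6), Add(-2, o), Add(4, o)))
Function('c')(v) = Add(Rational(-40, 3), Mul(Rational(5, 3), Pow(v, -2)), Mul(Rational(10, 3), Pow(v, -1))) (Function('c')(v) = Mul(Mul(Add(Rational(-4, 3), Mul(Rational(1, 3), Pow(v, -1)), Mul(Rational(1, 6), Pow(Pow(v, -1), 2))), 2), 5) = Mul(Mul(Add(Rational(-4, 3), Mul(Rational(1, 3), Pow(v, -1)), Mul(Rational(1, 6), Pow(v, -2))), 2), 5) = Mul(Add(Rational(-8, 3), Mul(Rational(1, 3), Pow(v, -2)), Mul(Rational(2, 3), Pow(v, -1))), 5) = Add(Rational(-40, 3), Mul(Rational(5, 3), Pow(v, -2)), Mul(Rational(10, 3), Pow(v, -1))))
Mul(Add(88, k), Function('c')(3)) = Mul(Add(88, -148), Mul(Rational(5, 3), Pow(3, -2), Add(1, Mul(-8, Pow(3, 2)), Mul(2, 3)))) = Mul(-60, Mul(Rational(5, 3), Rational(1, 9), Add(1, Mul(-8, 9), 6))) = Mul(-60, Mul(Rational(5, 3), Rational(1, 9), Add(1, -72, 6))) = Mul(-60, Mul(Rational(5, 3), Rational(1, 9), -65)) = Mul(-60, Rational(-325, 27)) = Rational(6500, 9)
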